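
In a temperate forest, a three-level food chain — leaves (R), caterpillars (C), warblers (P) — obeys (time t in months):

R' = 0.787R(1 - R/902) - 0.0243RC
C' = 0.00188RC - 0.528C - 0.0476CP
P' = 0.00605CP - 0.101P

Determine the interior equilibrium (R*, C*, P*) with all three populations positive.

From dP/dt = 0: 0.00605C* = 0.101, so C* = 16.7.
From dR/dt = 0: 0.787(1 - R*/902) = 0.0243·16.7, giving R* = 902·(1 - 0.515) = 437.
From dC/dt = 0: 0.00188·437 - 0.528 = 0.0476P*, so P* = 0.294/0.0476 = 6.17.

R* ≈ 437, C* ≈ 16.7, P* ≈ 6.17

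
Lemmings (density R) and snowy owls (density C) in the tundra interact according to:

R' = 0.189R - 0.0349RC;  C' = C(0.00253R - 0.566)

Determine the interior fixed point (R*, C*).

R* ≈ 224, C* ≈ 5.42

Set dC/dt = 0 with C > 0: 0.00253R - 0.566 = 0, so R* = 0.566/0.00253 = 224.
Set dR/dt = 0 with R > 0: 0.189 - 0.0349C = 0, so C* = 0.189/0.0349 = 5.42.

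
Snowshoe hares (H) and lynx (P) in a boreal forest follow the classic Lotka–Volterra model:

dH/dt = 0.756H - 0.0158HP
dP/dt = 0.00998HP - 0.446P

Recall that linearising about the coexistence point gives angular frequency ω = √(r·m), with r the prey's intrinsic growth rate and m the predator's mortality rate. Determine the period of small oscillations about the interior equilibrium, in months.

T ≈ 10.8 months

Here r = 0.756 and m = 0.446, so r·m = 0.337.
ω = √0.337 = 0.581 per month, hence T = 2π/ω ≈ 10.8 months.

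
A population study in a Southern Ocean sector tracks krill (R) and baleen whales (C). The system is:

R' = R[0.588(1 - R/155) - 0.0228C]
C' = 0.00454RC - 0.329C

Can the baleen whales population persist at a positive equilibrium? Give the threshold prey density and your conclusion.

Threshold R = 72.5; K > 72.5, so yes, the predator persists.

The predator equation gives dC/dt > 0 only when R > 0.329/0.00454 = 72.5.
Without the predator, R → K = 155. Since 155 > 72.5, the predator can invade and persist.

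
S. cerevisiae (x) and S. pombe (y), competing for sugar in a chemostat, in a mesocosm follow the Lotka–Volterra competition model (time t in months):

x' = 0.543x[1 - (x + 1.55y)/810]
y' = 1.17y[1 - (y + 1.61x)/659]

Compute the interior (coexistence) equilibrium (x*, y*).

Setting both brackets to zero gives the nullclines x + 1.55y = 810 and 1.61x + y = 659.
Substituting y = 659 - 1.61x into the first: x(1 - 1.55·1.61) = 810 - 1.55·659.
So x* = -211/-1.5 = 141, and then y* = 659 - 1.61·141 = 431.

x* ≈ 141, y* ≈ 431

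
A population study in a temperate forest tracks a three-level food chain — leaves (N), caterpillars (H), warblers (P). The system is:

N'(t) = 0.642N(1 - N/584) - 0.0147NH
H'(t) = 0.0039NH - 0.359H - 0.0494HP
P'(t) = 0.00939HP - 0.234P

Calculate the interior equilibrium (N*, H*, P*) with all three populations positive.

From dP/dt = 0: 0.00939H* = 0.234, so H* = 24.9.
From dN/dt = 0: 0.642(1 - N*/584) = 0.0147·24.9, giving N* = 584·(1 - 0.571) = 251.
From dH/dt = 0: 0.0039·251 - 0.359 = 0.0494P*, so P* = 0.619/0.0494 = 12.5.

N* ≈ 251, H* ≈ 24.9, P* ≈ 12.5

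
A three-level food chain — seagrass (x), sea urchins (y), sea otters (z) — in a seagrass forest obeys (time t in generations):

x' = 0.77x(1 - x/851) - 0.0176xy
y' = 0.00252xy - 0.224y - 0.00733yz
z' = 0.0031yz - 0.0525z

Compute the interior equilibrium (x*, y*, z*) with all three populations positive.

From dz/dt = 0: 0.0031y* = 0.0525, so y* = 16.9.
From dx/dt = 0: 0.77(1 - x*/851) = 0.0176·16.9, giving x* = 851·(1 - 0.387) = 522.
From dy/dt = 0: 0.00252·522 - 0.224 = 0.00733z*, so z* = 1.09/0.00733 = 149.

x* ≈ 522, y* ≈ 16.9, z* ≈ 149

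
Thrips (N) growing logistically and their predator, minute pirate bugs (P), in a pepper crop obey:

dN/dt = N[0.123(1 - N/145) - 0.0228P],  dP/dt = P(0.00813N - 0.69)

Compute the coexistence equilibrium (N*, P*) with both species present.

From dP/dt = 0 with P > 0: 0.00813N* = 0.69, so N* = 84.9.
Substitute into dN/dt = 0: 0.123(1 - 84.9/145) = 0.0228P*.
The bracket is 0.415, giving P* = 0.051/0.0228 = 2.24.

N* ≈ 84.9, P* ≈ 2.24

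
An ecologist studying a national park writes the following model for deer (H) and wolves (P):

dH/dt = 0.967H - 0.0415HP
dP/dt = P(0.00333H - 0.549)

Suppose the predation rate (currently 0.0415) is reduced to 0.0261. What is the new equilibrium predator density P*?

P* ≈ 37

At the interior fixed point, setting dH/dt = 0 with H > 0 fixes P* = (prey growth rate)/(HP coefficient) — independent of the other coefficients.
With the change, P* = 0.967/0.0261 = 37; it rises from 23.3.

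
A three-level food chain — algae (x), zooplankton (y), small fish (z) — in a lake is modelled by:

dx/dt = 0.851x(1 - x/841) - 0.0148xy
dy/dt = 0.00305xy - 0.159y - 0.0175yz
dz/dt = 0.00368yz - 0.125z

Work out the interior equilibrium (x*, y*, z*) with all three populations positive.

x* ≈ 344, y* ≈ 34, z* ≈ 50.9

From dz/dt = 0: 0.00368y* = 0.125, so y* = 34.
From dx/dt = 0: 0.851(1 - x*/841) = 0.0148·34, giving x* = 841·(1 - 0.591) = 344.
From dy/dt = 0: 0.00305·344 - 0.159 = 0.0175z*, so z* = 0.891/0.0175 = 50.9.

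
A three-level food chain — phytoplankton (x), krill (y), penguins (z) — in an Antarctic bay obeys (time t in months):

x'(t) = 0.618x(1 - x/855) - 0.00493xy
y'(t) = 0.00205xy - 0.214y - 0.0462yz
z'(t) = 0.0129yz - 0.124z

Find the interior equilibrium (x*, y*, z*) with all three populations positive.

From dz/dt = 0: 0.0129y* = 0.124, so y* = 9.61.
From dx/dt = 0: 0.618(1 - x*/855) = 0.00493·9.61, giving x* = 855·(1 - 0.0767) = 789.
From dy/dt = 0: 0.00205·789 - 0.214 = 0.0462z*, so z* = 1.4/0.0462 = 30.4.

x* ≈ 789, y* ≈ 9.61, z* ≈ 30.4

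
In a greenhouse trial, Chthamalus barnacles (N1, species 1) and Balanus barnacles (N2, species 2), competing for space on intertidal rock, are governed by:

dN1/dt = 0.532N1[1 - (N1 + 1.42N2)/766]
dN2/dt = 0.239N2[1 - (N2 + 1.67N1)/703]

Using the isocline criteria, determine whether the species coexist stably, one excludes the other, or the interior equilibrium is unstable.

Compare the nullcline intercepts: K1/α12 = 766/1.42 = 539 < K2 = 703; K2/α21 = 703/1.67 = 421 < K1 = 766.
Since both are reversed, neither can invade when rare; the interior point is a saddle.

unstable coexistence (outcome depends on initial conditions)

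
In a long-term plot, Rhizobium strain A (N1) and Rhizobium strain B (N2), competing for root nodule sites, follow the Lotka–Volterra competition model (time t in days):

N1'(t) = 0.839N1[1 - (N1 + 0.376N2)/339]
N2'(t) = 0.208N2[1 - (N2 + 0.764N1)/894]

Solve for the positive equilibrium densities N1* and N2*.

N1* ≈ 4.01, N2* ≈ 891

Setting both brackets to zero gives the nullclines N1 + 0.376N2 = 339 and 0.764N1 + N2 = 894.
Substituting N2 = 894 - 0.764N1 into the first: N1(1 - 0.376·0.764) = 339 - 0.376·894.
So N1* = 2.86/0.713 = 4.01, and then N2* = 894 - 0.764·4.01 = 891.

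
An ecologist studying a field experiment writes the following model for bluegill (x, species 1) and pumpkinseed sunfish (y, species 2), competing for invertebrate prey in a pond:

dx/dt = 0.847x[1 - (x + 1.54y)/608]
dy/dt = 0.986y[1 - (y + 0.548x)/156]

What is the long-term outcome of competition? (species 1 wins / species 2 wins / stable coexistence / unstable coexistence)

Compare the nullcline intercepts: K1/α12 = 608/1.54 = 395 > K2 = 156; K2/α21 = 156/0.548 = 285 < K1 = 608.
Since the inequalities point opposite ways, species 1 can invade but species 2 cannot.

species 1 excludes species 2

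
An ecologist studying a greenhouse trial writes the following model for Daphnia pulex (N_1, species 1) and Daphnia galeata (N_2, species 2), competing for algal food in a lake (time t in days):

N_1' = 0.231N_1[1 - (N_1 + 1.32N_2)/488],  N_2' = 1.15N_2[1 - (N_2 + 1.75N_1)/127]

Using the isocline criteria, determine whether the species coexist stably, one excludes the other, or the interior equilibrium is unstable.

Compare the nullcline intercepts: K1/α12 = 488/1.32 = 370 > K2 = 127; K2/α21 = 127/1.75 = 72.6 < K1 = 488.
Since the inequalities point opposite ways, species 1 can invade but species 2 cannot.

species 1 excludes species 2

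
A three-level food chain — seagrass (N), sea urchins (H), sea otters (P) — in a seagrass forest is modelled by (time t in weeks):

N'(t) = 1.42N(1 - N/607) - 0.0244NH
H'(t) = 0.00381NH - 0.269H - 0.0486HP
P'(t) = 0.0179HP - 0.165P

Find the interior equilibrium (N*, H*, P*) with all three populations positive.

N* ≈ 511, H* ≈ 9.22, P* ≈ 34.5

From dP/dt = 0: 0.0179H* = 0.165, so H* = 9.22.
From dN/dt = 0: 1.42(1 - N*/607) = 0.0244·9.22, giving N* = 607·(1 - 0.158) = 511.
From dH/dt = 0: 0.00381·511 - 0.269 = 0.0486P*, so P* = 1.68/0.0486 = 34.5.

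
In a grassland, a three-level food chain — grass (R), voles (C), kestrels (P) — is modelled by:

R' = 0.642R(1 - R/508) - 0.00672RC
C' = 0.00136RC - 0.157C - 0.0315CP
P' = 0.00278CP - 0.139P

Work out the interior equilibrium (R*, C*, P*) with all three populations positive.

From dP/dt = 0: 0.00278C* = 0.139, so C* = 50.
From dR/dt = 0: 0.642(1 - R*/508) = 0.00672·50, giving R* = 508·(1 - 0.523) = 242.
From dC/dt = 0: 0.00136·242 - 0.157 = 0.0315P*, so P* = 0.172/0.0315 = 5.47.

R* ≈ 242, C* ≈ 50, P* ≈ 5.47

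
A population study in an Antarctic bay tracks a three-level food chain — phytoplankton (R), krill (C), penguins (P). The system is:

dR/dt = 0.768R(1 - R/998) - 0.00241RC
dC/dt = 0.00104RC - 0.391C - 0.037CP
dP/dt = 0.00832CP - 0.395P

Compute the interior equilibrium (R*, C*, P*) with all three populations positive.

R* ≈ 849, C* ≈ 47.5, P* ≈ 13.3

From dP/dt = 0: 0.00832C* = 0.395, so C* = 47.5.
From dR/dt = 0: 0.768(1 - R*/998) = 0.00241·47.5, giving R* = 998·(1 - 0.149) = 849.
From dC/dt = 0: 0.00104·849 - 0.391 = 0.037P*, so P* = 0.492/0.037 = 13.3.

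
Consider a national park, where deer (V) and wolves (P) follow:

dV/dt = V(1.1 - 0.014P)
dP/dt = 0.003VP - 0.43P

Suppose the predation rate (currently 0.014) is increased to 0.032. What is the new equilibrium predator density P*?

P* ≈ 34.4

At the interior fixed point, setting dV/dt = 0 with V > 0 fixes P* = (prey growth rate)/(VP coefficient) — independent of the other coefficients.
With the change, P* = 1.1/0.032 = 34.4; it falls from 78.6.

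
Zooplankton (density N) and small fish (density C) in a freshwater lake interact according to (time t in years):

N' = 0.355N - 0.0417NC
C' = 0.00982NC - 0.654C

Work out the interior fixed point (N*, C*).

N* ≈ 66.6, C* ≈ 8.51

Set dC/dt = 0 with C > 0: 0.00982N - 0.654 = 0, so N* = 0.654/0.00982 = 66.6.
Set dN/dt = 0 with N > 0: 0.355 - 0.0417C = 0, so C* = 0.355/0.0417 = 8.51.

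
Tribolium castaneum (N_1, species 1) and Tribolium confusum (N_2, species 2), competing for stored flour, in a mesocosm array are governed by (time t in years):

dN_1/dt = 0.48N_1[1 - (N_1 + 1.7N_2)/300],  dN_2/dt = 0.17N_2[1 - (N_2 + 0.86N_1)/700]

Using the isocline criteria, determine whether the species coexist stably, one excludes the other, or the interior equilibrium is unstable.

species 2 excludes species 1

Compare the nullcline intercepts: K1/α12 = 300/1.7 = 176 < K2 = 700; K2/α21 = 700/0.86 = 814 > K1 = 300.
Since the inequalities point opposite ways, species 2 can invade but species 1 cannot.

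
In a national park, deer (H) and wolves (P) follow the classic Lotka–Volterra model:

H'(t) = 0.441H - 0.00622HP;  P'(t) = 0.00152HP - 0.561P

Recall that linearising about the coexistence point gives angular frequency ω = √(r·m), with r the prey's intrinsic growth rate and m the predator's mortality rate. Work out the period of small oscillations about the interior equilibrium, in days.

T ≈ 12.6 days

Here r = 0.441 and m = 0.561, so r·m = 0.247.
ω = √0.247 = 0.497 per day, hence T = 2π/ω ≈ 12.6 days.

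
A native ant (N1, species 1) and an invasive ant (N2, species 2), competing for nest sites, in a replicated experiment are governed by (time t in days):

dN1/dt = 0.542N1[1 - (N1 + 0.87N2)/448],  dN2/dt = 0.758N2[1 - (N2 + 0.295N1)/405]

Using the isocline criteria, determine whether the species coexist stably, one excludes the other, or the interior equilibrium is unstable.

Compare the nullcline intercepts: K1/α12 = 448/0.87 = 515 > K2 = 405; K2/α21 = 405/0.295 = 1370 > K1 = 448.
Since both inequalities hold, each species can invade when rare, so the interior equilibrium is stable.

stable coexistence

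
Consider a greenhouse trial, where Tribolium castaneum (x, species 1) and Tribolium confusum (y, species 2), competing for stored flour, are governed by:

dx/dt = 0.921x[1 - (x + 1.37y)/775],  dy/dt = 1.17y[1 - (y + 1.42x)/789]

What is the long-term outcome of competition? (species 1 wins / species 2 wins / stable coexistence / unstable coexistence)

Compare the nullcline intercepts: K1/α12 = 775/1.37 = 566 < K2 = 789; K2/α21 = 789/1.42 = 556 < K1 = 775.
Since both are reversed, neither can invade when rare; the interior point is a saddle.

unstable coexistence (outcome depends on initial conditions)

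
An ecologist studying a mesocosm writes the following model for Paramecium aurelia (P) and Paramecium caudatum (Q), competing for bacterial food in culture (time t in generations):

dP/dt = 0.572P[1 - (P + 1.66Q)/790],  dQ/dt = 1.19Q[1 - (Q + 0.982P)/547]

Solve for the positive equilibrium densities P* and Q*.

P* ≈ 187, Q* ≈ 363

Setting both brackets to zero gives the nullclines P + 1.66Q = 790 and 0.982P + Q = 547.
Substituting Q = 547 - 0.982P into the first: P(1 - 1.66·0.982) = 790 - 1.66·547.
So P* = -118/-0.63 = 187, and then Q* = 547 - 0.982·187 = 363.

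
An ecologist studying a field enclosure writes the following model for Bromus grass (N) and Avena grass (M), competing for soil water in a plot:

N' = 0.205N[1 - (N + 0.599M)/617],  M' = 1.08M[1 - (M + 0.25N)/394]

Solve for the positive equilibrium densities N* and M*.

N* ≈ 448, M* ≈ 282

Setting both brackets to zero gives the nullclines N + 0.599M = 617 and 0.25N + M = 394.
Substituting M = 394 - 0.25N into the first: N(1 - 0.599·0.25) = 617 - 0.599·394.
So N* = 381/0.85 = 448, and then M* = 394 - 0.25·448 = 282.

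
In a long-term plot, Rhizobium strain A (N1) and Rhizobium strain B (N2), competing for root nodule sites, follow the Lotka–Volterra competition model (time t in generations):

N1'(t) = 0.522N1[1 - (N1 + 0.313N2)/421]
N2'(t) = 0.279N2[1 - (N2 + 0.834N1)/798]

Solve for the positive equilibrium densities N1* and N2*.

Setting both brackets to zero gives the nullclines N1 + 0.313N2 = 421 and 0.834N1 + N2 = 798.
Substituting N2 = 798 - 0.834N1 into the first: N1(1 - 0.313·0.834) = 421 - 0.313·798.
So N1* = 171/0.739 = 232, and then N2* = 798 - 0.834·232 = 605.

N1* ≈ 232, N2* ≈ 605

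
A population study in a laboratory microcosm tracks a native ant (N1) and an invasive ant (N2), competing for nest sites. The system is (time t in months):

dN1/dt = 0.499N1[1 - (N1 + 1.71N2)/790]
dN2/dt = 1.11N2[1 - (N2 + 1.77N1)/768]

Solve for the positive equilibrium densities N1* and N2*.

Setting both brackets to zero gives the nullclines N1 + 1.71N2 = 790 and 1.77N1 + N2 = 768.
Substituting N2 = 768 - 1.77N1 into the first: N1(1 - 1.71·1.77) = 790 - 1.71·768.
So N1* = -523/-2.03 = 258, and then N2* = 768 - 1.77·258 = 311.

N1* ≈ 258, N2* ≈ 311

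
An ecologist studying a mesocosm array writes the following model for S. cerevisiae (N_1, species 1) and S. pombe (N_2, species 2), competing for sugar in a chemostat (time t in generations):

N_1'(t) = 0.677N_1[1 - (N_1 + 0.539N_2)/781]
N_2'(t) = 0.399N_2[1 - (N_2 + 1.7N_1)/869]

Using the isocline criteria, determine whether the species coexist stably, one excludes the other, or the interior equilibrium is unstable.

species 1 excludes species 2

Compare the nullcline intercepts: K1/α12 = 781/0.539 = 1450 > K2 = 869; K2/α21 = 869/1.7 = 511 < K1 = 781.
Since the inequalities point opposite ways, species 1 can invade but species 2 cannot.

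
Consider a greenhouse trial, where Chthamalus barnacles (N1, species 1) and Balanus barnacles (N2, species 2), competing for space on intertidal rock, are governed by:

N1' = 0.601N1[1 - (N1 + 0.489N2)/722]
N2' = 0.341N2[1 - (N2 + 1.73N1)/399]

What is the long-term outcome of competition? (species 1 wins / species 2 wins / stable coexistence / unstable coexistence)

Compare the nullcline intercepts: K1/α12 = 722/0.489 = 1480 > K2 = 399; K2/α21 = 399/1.73 = 231 < K1 = 722.
Since the inequalities point opposite ways, species 1 can invade but species 2 cannot.

species 1 excludes species 2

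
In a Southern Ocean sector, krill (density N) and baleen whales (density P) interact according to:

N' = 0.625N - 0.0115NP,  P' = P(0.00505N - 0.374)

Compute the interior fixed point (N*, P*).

N* ≈ 74.1, P* ≈ 54.3

Set dP/dt = 0 with P > 0: 0.00505N - 0.374 = 0, so N* = 0.374/0.00505 = 74.1.
Set dN/dt = 0 with N > 0: 0.625 - 0.0115P = 0, so P* = 0.625/0.0115 = 54.3.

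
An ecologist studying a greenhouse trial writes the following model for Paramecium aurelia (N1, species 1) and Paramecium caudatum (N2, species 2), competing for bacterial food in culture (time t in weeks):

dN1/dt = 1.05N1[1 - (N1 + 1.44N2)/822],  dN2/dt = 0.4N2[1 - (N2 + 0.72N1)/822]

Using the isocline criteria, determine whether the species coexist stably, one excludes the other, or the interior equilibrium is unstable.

Compare the nullcline intercepts: K1/α12 = 822/1.44 = 571 < K2 = 822; K2/α21 = 822/0.72 = 1140 > K1 = 822.
Since the inequalities point opposite ways, species 2 can invade but species 1 cannot.

species 2 excludes species 1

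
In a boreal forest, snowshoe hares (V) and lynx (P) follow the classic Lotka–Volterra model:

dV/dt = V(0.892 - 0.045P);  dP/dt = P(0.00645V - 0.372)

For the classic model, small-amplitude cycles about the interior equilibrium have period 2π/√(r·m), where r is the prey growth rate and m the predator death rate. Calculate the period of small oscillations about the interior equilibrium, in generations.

T ≈ 10.9 generations

Here r = 0.892 and m = 0.372, so r·m = 0.332.
ω = √0.332 = 0.576 per generation, hence T = 2π/ω ≈ 10.9 generations.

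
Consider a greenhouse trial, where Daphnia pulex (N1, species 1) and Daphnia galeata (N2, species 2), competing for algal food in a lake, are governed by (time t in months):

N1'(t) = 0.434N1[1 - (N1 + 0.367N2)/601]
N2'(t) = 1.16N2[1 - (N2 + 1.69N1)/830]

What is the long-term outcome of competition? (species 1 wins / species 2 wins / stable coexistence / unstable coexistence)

species 1 excludes species 2

Compare the nullcline intercepts: K1/α12 = 601/0.367 = 1640 > K2 = 830; K2/α21 = 830/1.69 = 491 < K1 = 601.
Since the inequalities point opposite ways, species 1 can invade but species 2 cannot.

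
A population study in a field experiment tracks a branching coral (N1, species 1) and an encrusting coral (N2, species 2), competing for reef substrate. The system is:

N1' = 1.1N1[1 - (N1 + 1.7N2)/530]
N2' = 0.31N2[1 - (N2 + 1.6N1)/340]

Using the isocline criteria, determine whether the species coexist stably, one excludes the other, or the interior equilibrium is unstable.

unstable coexistence (outcome depends on initial conditions)

Compare the nullcline intercepts: K1/α12 = 530/1.7 = 312 < K2 = 340; K2/α21 = 340/1.6 = 212 < K1 = 530.
Since both are reversed, neither can invade when rare; the interior point is a saddle.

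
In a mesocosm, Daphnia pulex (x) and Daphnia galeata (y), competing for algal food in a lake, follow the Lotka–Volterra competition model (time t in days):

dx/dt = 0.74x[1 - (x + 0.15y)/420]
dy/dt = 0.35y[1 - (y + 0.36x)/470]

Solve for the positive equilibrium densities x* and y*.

Setting both brackets to zero gives the nullclines x + 0.15y = 420 and 0.36x + y = 470.
Substituting y = 470 - 0.36x into the first: x(1 - 0.15·0.36) = 420 - 0.15·470.
So x* = 350/0.946 = 369, and then y* = 470 - 0.36·369 = 337.

x* ≈ 369, y* ≈ 337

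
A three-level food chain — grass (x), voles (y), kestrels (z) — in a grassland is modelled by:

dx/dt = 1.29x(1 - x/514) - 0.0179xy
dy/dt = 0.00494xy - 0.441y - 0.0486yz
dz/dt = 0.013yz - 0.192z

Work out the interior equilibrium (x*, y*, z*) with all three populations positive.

From dz/dt = 0: 0.013y* = 0.192, so y* = 14.8.
From dx/dt = 0: 1.29(1 - x*/514) = 0.0179·14.8, giving x* = 514·(1 - 0.205) = 409.
From dy/dt = 0: 0.00494·409 - 0.441 = 0.0486z*, so z* = 1.58/0.0486 = 32.5.

x* ≈ 409, y* ≈ 14.8, z* ≈ 32.5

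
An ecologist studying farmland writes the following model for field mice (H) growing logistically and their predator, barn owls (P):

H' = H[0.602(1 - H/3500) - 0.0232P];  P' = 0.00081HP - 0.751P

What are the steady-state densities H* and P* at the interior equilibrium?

H* ≈ 927, P* ≈ 19.1

From dP/dt = 0 with P > 0: 0.00081H* = 0.751, so H* = 927.
Substitute into dH/dt = 0: 0.602(1 - 927/3500) = 0.0232P*.
The bracket is 0.735, giving P* = 0.443/0.0232 = 19.1.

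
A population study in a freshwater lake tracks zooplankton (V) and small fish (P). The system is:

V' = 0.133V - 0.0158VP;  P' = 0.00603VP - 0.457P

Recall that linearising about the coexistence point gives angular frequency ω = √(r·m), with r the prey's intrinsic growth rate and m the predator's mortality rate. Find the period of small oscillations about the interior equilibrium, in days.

T ≈ 25.5 days

Here r = 0.133 and m = 0.457, so r·m = 0.0608.
ω = √0.0608 = 0.247 per day, hence T = 2π/ω ≈ 25.5 days.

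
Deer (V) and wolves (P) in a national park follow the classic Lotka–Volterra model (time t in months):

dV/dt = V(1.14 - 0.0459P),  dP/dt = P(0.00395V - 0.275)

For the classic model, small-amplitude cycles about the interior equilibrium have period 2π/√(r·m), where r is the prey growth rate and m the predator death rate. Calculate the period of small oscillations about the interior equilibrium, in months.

Here r = 1.14 and m = 0.275, so r·m = 0.314.
ω = √0.314 = 0.56 per month, hence T = 2π/ω ≈ 11.2 months.

T ≈ 11.2 months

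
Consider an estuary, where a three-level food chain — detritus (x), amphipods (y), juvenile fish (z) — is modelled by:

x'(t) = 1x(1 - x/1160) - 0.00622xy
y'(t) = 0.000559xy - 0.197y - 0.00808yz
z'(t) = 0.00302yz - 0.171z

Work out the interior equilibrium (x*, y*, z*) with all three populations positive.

x* ≈ 751, y* ≈ 56.6, z* ≈ 27.6

From dz/dt = 0: 0.00302y* = 0.171, so y* = 56.6.
From dx/dt = 0: 1(1 - x*/1160) = 0.00622·56.6, giving x* = 1160·(1 - 0.352) = 751.
From dy/dt = 0: 0.000559·751 - 0.197 = 0.00808z*, so z* = 0.223/0.00808 = 27.6.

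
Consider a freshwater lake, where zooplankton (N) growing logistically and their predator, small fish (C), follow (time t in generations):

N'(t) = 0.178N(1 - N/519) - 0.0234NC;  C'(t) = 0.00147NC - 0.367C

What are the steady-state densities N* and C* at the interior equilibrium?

From dC/dt = 0 with C > 0: 0.00147N* = 0.367, so N* = 250.
Substitute into dN/dt = 0: 0.178(1 - 250/519) = 0.0234C*.
The bracket is 0.519, giving C* = 0.0924/0.0234 = 3.95.

N* ≈ 250, C* ≈ 3.95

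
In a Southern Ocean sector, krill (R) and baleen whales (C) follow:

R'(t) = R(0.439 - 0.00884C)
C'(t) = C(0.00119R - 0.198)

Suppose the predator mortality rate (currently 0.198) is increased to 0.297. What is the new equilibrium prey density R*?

At the interior fixed point, setting dC/dt = 0 with C > 0 fixes R* = (predator death rate)/(RC coefficient) — independent of the other coefficients.
With the change, R* = 0.297/0.00119 = 250; it rises from 166.

R* ≈ 250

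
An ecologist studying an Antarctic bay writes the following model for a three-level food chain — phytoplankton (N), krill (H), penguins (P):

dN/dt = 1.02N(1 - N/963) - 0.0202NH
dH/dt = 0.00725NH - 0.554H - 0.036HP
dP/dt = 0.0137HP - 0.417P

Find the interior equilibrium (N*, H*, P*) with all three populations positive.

N* ≈ 383, H* ≈ 30.4, P* ≈ 61.6

From dP/dt = 0: 0.0137H* = 0.417, so H* = 30.4.
From dN/dt = 0: 1.02(1 - N*/963) = 0.0202·30.4, giving N* = 963·(1 - 0.603) = 383.
From dH/dt = 0: 0.00725·383 - 0.554 = 0.036P*, so P* = 2.22/0.036 = 61.6.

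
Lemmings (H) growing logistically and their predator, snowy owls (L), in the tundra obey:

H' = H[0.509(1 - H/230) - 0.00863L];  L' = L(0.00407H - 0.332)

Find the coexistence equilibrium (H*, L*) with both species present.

H* ≈ 81.6, L* ≈ 38.1

From dL/dt = 0 with L > 0: 0.00407H* = 0.332, so H* = 81.6.
Substitute into dH/dt = 0: 0.509(1 - 81.6/230) = 0.00863L*.
The bracket is 0.645, giving L* = 0.328/0.00863 = 38.1.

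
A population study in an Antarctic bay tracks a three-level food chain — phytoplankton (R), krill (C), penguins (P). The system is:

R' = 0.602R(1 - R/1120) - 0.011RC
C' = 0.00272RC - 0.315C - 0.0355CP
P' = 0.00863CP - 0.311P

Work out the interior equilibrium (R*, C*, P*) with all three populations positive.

From dP/dt = 0: 0.00863C* = 0.311, so C* = 36.
From dR/dt = 0: 0.602(1 - R*/1120) = 0.011·36, giving R* = 1120·(1 - 0.658) = 382.
From dC/dt = 0: 0.00272·382 - 0.315 = 0.0355P*, so P* = 0.725/0.0355 = 20.4.

R* ≈ 382, C* ≈ 36, P* ≈ 20.4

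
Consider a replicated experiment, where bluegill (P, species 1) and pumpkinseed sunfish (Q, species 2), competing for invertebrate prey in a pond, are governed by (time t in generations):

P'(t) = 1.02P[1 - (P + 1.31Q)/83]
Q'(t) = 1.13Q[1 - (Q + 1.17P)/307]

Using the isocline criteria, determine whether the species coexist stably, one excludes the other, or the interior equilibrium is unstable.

species 2 excludes species 1

Compare the nullcline intercepts: K1/α12 = 83/1.31 = 63.4 < K2 = 307; K2/α21 = 307/1.17 = 262 > K1 = 83.
Since the inequalities point opposite ways, species 2 can invade but species 1 cannot.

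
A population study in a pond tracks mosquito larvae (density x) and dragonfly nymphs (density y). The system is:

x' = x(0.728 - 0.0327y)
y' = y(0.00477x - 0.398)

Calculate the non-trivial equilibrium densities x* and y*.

x* ≈ 83.4, y* ≈ 22.3

Set dy/dt = 0 with y > 0: 0.00477x - 0.398 = 0, so x* = 0.398/0.00477 = 83.4.
Set dx/dt = 0 with x > 0: 0.728 - 0.0327y = 0, so y* = 0.728/0.0327 = 22.3.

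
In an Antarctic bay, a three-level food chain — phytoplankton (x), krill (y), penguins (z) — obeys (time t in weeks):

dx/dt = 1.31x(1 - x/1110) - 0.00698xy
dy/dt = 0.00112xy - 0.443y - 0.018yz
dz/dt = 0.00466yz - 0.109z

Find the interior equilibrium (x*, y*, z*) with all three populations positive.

From dz/dt = 0: 0.00466y* = 0.109, so y* = 23.4.
From dx/dt = 0: 1.31(1 - x*/1110) = 0.00698·23.4, giving x* = 1110·(1 - 0.125) = 972.
From dy/dt = 0: 0.00112·972 - 0.443 = 0.018z*, so z* = 0.645/0.018 = 35.8.

x* ≈ 972, y* ≈ 23.4, z* ≈ 35.8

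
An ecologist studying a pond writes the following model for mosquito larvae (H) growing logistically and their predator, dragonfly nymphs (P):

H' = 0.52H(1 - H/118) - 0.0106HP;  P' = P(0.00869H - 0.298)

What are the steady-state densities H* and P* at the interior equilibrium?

H* ≈ 34.3, P* ≈ 34.8

From dP/dt = 0 with P > 0: 0.00869H* = 0.298, so H* = 34.3.
Substitute into dH/dt = 0: 0.52(1 - 34.3/118) = 0.0106P*.
The bracket is 0.709, giving P* = 0.369/0.0106 = 34.8.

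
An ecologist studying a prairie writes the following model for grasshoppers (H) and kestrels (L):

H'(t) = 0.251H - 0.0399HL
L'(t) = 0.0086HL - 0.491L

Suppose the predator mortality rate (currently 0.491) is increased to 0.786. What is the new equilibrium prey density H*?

H* ≈ 91.4

At the interior fixed point, setting dL/dt = 0 with L > 0 fixes H* = (predator death rate)/(HL coefficient) — independent of the other coefficients.
With the change, H* = 0.786/0.0086 = 91.4; it rises from 57.1.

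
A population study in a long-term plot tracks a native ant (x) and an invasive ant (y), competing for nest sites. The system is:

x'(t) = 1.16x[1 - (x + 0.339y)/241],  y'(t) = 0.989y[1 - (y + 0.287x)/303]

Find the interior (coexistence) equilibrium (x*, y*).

Setting both brackets to zero gives the nullclines x + 0.339y = 241 and 0.287x + y = 303.
Substituting y = 303 - 0.287x into the first: x(1 - 0.339·0.287) = 241 - 0.339·303.
So x* = 138/0.903 = 153, and then y* = 303 - 0.287·153 = 259.

x* ≈ 153, y* ≈ 259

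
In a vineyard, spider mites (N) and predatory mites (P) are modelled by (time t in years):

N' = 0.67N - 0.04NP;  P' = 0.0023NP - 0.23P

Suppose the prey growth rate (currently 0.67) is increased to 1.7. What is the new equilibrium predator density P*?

At the interior fixed point, setting dN/dt = 0 with N > 0 fixes P* = (prey growth rate)/(NP coefficient) — independent of the other coefficients.
With the change, P* = 1.7/0.04 = 42.5; it rises from 16.8.

P* ≈ 42.5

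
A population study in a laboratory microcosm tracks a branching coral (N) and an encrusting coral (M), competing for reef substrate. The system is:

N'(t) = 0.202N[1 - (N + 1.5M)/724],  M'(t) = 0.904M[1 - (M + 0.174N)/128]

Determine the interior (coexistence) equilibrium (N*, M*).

Setting both brackets to zero gives the nullclines N + 1.5M = 724 and 0.174N + M = 128.
Substituting M = 128 - 0.174N into the first: N(1 - 1.5·0.174) = 724 - 1.5·128.
So N* = 532/0.739 = 720, and then M* = 128 - 0.174·720 = 2.74.

N* ≈ 720, M* ≈ 2.74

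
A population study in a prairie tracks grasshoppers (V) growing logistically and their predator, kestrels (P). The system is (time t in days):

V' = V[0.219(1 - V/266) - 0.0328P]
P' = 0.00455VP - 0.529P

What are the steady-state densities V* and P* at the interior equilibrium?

V* ≈ 116, P* ≈ 3.76

From dP/dt = 0 with P > 0: 0.00455V* = 0.529, so V* = 116.
Substitute into dV/dt = 0: 0.219(1 - 116/266) = 0.0328P*.
The bracket is 0.563, giving P* = 0.123/0.0328 = 3.76.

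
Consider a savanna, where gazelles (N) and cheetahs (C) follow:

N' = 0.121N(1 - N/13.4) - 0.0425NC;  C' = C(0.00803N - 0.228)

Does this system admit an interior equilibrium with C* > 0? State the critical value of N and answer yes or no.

The predator equation gives dC/dt > 0 only when N > 0.228/0.00803 = 28.4.
Without the predator, N → K = 13.4. Since 13.4 < 28.4, the predator cannot invade.

Threshold N = 28.4; K < 28.4, so no, the predator goes extinct.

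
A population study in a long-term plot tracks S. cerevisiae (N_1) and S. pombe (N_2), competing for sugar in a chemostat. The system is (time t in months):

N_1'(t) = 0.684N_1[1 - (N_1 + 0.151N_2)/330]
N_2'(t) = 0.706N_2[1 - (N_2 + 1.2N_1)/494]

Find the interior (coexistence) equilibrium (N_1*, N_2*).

N_1* ≈ 312, N_2* ≈ 120

Setting both brackets to zero gives the nullclines N_1 + 0.151N_2 = 330 and 1.2N_1 + N_2 = 494.
Substituting N_2 = 494 - 1.2N_1 into the first: N_1(1 - 0.151·1.2) = 330 - 0.151·494.
So N_1* = 255/0.819 = 312, and then N_2* = 494 - 1.2·312 = 120.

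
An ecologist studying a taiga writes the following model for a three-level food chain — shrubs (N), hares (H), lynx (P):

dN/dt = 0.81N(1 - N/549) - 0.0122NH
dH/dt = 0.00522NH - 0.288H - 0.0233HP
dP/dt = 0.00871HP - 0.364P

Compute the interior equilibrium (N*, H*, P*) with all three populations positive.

From dP/dt = 0: 0.00871H* = 0.364, so H* = 41.8.
From dN/dt = 0: 0.81(1 - N*/549) = 0.0122·41.8, giving N* = 549·(1 - 0.629) = 203.
From dH/dt = 0: 0.00522·203 - 0.288 = 0.0233P*, so P* = 0.774/0.0233 = 33.2.

N* ≈ 203, H* ≈ 41.8, P* ≈ 33.2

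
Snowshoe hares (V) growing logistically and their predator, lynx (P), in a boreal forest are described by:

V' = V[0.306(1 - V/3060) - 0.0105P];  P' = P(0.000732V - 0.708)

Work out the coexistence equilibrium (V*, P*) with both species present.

V* ≈ 967, P* ≈ 19.9

From dP/dt = 0 with P > 0: 0.000732V* = 0.708, so V* = 967.
Substitute into dV/dt = 0: 0.306(1 - 967/3060) = 0.0105P*.
The bracket is 0.684, giving P* = 0.209/0.0105 = 19.9.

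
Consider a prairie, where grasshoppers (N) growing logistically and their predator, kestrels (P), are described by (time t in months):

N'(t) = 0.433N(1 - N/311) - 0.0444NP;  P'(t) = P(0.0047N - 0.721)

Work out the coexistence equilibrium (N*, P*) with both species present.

From dP/dt = 0 with P > 0: 0.0047N* = 0.721, so N* = 153.
Substitute into dN/dt = 0: 0.433(1 - 153/311) = 0.0444P*.
The bracket is 0.507, giving P* = 0.219/0.0444 = 4.94.

N* ≈ 153, P* ≈ 4.94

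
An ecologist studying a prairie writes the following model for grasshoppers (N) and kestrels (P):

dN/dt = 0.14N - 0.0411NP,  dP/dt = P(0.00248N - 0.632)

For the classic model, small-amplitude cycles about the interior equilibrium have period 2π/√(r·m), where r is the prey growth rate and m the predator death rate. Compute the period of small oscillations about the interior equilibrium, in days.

Here r = 0.14 and m = 0.632, so r·m = 0.0885.
ω = √0.0885 = 0.297 per day, hence T = 2π/ω ≈ 21.1 days.

T ≈ 21.1 days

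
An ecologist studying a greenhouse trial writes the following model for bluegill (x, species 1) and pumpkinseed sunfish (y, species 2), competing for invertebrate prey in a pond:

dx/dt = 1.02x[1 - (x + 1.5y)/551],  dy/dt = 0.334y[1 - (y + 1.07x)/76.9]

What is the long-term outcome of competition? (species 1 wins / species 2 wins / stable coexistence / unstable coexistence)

species 1 excludes species 2

Compare the nullcline intercepts: K1/α12 = 551/1.5 = 367 > K2 = 76.9; K2/α21 = 76.9/1.07 = 71.9 < K1 = 551.
Since the inequalities point opposite ways, species 1 can invade but species 2 cannot.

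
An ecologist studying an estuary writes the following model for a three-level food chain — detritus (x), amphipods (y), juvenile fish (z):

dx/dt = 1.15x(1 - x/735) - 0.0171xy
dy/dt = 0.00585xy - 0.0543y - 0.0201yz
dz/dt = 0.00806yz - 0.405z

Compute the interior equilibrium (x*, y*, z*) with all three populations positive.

From dz/dt = 0: 0.00806y* = 0.405, so y* = 50.2.
From dx/dt = 0: 1.15(1 - x*/735) = 0.0171·50.2, giving x* = 735·(1 - 0.747) = 186.
From dy/dt = 0: 0.00585·186 - 0.0543 = 0.0201z*, so z* = 1.03/0.0201 = 51.4.

x* ≈ 186, y* ≈ 50.2, z* ≈ 51.4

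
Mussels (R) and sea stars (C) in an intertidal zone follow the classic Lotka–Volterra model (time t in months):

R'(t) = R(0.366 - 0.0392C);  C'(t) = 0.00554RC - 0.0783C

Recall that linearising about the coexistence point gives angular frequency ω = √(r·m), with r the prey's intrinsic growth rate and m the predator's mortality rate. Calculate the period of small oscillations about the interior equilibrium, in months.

Here r = 0.366 and m = 0.0783, so r·m = 0.0287.
ω = √0.0287 = 0.169 per month, hence T = 2π/ω ≈ 37.1 months.

T ≈ 37.1 months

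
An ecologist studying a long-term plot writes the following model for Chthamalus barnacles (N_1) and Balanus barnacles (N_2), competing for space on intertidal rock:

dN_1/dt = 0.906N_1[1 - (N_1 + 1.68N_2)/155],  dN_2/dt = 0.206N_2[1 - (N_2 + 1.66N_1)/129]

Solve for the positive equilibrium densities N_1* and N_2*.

Setting both brackets to zero gives the nullclines N_1 + 1.68N_2 = 155 and 1.66N_1 + N_2 = 129.
Substituting N_2 = 129 - 1.66N_1 into the first: N_1(1 - 1.68·1.66) = 155 - 1.68·129.
So N_1* = -61.7/-1.79 = 34.5, and then N_2* = 129 - 1.66·34.5 = 71.7.

N_1* ≈ 34.5, N_2* ≈ 71.7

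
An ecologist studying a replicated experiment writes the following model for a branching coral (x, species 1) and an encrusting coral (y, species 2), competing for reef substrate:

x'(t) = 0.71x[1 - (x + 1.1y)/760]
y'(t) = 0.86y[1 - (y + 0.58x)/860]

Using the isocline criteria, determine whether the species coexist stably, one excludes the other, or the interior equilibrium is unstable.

Compare the nullcline intercepts: K1/α12 = 760/1.1 = 691 < K2 = 860; K2/α21 = 860/0.58 = 1480 > K1 = 760.
Since the inequalities point opposite ways, species 2 can invade but species 1 cannot.

species 2 excludes species 1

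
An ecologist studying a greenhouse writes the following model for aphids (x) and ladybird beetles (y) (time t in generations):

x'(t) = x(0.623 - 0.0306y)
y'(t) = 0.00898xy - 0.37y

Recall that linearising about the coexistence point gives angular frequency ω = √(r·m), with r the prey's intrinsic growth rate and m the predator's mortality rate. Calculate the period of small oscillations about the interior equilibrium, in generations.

T ≈ 13.1 generations

Here r = 0.623 and m = 0.37, so r·m = 0.231.
ω = √0.231 = 0.48 per generation, hence T = 2π/ω ≈ 13.1 generations.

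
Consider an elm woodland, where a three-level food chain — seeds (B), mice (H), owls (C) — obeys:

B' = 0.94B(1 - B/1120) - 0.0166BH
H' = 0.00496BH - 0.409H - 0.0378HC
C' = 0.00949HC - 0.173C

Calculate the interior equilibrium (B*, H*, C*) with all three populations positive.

B* ≈ 759, H* ≈ 18.2, C* ≈ 88.8

From dC/dt = 0: 0.00949H* = 0.173, so H* = 18.2.
From dB/dt = 0: 0.94(1 - B*/1120) = 0.0166·18.2, giving B* = 1120·(1 - 0.322) = 759.
From dH/dt = 0: 0.00496·759 - 0.409 = 0.0378C*, so C* = 3.36/0.0378 = 88.8.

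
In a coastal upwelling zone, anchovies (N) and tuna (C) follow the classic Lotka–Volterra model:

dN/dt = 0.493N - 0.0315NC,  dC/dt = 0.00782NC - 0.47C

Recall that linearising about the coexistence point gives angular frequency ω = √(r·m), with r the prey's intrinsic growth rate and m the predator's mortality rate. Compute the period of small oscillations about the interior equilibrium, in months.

Here r = 0.493 and m = 0.47, so r·m = 0.232.
ω = √0.232 = 0.481 per month, hence T = 2π/ω ≈ 13.1 months.

T ≈ 13.1 months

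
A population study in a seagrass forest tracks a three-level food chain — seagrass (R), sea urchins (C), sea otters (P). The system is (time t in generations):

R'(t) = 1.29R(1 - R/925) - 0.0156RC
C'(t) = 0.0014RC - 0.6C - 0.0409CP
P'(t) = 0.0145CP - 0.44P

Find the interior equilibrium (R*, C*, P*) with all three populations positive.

From dP/dt = 0: 0.0145C* = 0.44, so C* = 30.3.
From dR/dt = 0: 1.29(1 - R*/925) = 0.0156·30.3, giving R* = 925·(1 - 0.367) = 586.
From dC/dt = 0: 0.0014·586 - 0.6 = 0.0409P*, so P* = 0.22/0.0409 = 5.37.

R* ≈ 586, C* ≈ 30.3, P* ≈ 5.37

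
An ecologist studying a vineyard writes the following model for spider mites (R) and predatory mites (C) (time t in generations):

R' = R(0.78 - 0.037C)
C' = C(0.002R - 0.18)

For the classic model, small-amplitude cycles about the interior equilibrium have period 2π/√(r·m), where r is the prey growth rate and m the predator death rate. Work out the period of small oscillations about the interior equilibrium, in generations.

Here r = 0.78 and m = 0.18, so r·m = 0.14.
ω = √0.14 = 0.375 per generation, hence T = 2π/ω ≈ 16.8 generations.

T ≈ 16.8 generations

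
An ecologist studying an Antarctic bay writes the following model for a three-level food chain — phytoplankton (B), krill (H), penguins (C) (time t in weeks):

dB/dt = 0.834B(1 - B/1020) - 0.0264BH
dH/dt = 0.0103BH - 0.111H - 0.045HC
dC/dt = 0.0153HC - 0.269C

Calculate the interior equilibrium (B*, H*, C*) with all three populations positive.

B* ≈ 452, H* ≈ 17.6, C* ≈ 101

From dC/dt = 0: 0.0153H* = 0.269, so H* = 17.6.
From dB/dt = 0: 0.834(1 - B*/1020) = 0.0264·17.6, giving B* = 1020·(1 - 0.557) = 452.
From dH/dt = 0: 0.0103·452 - 0.111 = 0.045C*, so C* = 4.55/0.045 = 101.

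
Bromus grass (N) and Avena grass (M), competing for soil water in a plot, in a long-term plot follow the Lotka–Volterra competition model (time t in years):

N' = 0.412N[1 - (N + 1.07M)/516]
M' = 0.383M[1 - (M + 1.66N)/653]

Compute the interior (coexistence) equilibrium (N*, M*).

N* ≈ 235, M* ≈ 262

Setting both brackets to zero gives the nullclines N + 1.07M = 516 and 1.66N + M = 653.
Substituting M = 653 - 1.66N into the first: N(1 - 1.07·1.66) = 516 - 1.07·653.
So N* = -183/-0.776 = 235, and then M* = 653 - 1.66·235 = 262.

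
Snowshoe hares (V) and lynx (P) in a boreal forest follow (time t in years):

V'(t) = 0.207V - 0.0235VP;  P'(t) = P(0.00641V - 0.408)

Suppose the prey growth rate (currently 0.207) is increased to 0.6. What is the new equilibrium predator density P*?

P* ≈ 25.5

At the interior fixed point, setting dV/dt = 0 with V > 0 fixes P* = (prey growth rate)/(VP coefficient) — independent of the other coefficients.
With the change, P* = 0.6/0.0235 = 25.5; it rises from 8.81.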